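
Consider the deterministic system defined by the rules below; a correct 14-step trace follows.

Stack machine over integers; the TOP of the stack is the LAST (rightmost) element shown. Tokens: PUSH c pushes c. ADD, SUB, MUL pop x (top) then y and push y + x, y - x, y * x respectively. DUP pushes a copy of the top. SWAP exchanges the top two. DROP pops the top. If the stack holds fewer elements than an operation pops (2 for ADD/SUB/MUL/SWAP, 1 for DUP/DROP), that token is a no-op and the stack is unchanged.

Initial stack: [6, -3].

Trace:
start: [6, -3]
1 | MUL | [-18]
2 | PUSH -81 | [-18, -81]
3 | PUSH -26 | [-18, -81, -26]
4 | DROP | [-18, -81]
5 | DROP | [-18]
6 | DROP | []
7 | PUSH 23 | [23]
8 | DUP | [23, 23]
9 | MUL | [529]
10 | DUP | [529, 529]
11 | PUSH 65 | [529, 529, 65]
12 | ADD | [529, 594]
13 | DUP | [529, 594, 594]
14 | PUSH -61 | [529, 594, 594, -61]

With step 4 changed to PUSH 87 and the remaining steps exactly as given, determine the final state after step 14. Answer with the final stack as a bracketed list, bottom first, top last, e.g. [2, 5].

(re-executing from step 4 with the substitution; state before step 4: [-18, -81, -26])
4 | PUSH 87 | [-18, -81, -26, 87]
5 | DROP | [-18, -81, -26]
6 | DROP | [-18, -81]
7 | PUSH 23 | [-18, -81, 23]
8 | DUP | [-18, -81, 23, 23]
9 | MUL | [-18, -81, 529]
10 | DUP | [-18, -81, 529, 529]
11 | PUSH 65 | [-18, -81, 529, 529, 65]
12 | ADD | [-18, -81, 529, 594]
13 | DUP | [-18, -81, 529, 594, 594]
14 | PUSH -61 | [-18, -81, 529, 594, 594, -61]

[-18, -81, 529, 594, 594, -61]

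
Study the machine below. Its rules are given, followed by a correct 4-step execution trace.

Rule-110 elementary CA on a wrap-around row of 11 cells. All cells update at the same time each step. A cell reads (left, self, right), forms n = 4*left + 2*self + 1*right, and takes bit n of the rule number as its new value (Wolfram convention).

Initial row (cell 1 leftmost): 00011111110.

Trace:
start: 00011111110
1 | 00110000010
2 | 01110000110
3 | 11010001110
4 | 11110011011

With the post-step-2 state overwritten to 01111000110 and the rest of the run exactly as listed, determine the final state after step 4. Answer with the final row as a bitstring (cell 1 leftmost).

state after step 2 := 01111000110
3 | 11001001110
4 | 11011011011

11011011011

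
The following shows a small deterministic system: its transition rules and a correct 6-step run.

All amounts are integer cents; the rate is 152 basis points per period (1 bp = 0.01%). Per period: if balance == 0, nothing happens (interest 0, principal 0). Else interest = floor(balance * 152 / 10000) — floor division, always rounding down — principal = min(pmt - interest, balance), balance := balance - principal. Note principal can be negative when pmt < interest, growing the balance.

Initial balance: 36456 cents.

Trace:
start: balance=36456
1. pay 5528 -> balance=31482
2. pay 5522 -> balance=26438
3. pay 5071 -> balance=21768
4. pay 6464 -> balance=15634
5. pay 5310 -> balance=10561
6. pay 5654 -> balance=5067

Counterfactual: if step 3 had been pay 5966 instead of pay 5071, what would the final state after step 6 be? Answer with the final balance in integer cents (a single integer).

4131

(re-executing from step 3 with the substitution; state before step 3: balance=26438)
3. pay 5966 -> balance=20873
4. pay 6464 -> balance=14726
5. pay 5310 -> balance=9639
6. pay 5654 -> balance=4131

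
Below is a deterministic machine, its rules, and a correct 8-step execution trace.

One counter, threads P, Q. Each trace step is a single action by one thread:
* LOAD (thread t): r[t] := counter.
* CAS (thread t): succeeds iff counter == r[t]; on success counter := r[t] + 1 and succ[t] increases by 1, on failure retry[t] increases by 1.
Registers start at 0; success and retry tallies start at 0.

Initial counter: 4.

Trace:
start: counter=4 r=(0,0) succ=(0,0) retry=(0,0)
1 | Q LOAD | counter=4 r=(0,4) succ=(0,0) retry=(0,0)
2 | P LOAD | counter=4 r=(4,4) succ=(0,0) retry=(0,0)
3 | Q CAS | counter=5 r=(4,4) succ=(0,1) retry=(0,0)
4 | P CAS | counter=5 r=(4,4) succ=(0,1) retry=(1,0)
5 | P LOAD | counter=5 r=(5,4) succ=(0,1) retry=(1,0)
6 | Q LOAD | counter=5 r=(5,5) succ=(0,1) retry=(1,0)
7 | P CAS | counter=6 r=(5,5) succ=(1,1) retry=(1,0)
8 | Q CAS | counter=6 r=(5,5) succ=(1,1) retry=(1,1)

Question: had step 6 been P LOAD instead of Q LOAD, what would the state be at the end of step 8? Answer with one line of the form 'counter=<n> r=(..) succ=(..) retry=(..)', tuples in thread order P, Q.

counter=6 r=(5,4) succ=(1,1) retry=(1,1)

(re-executing from step 6 with the substitution; state before step 6: counter=5 r=(5,4) succ=(0,1) retry=(1,0))
6 | P LOAD | counter=5 r=(5,4) succ=(0,1) retry=(1,0)
7 | P CAS | counter=6 r=(5,4) succ=(1,1) retry=(1,0)
8 | Q CAS | counter=6 r=(5,4) succ=(1,1) retry=(1,1)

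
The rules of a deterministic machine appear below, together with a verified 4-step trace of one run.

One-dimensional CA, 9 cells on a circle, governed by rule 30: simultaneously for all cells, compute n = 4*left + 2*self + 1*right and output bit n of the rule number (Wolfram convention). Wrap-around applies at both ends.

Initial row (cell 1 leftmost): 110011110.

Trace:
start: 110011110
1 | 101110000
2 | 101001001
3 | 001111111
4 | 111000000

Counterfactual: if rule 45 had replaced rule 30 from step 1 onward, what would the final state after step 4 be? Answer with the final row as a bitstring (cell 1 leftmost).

(re-executing steps 1..4 under rule 45; state before step 1: 110011110)
1 | 100010001
2 | 001010101
3 | 001111111
4 | 001000000

001000000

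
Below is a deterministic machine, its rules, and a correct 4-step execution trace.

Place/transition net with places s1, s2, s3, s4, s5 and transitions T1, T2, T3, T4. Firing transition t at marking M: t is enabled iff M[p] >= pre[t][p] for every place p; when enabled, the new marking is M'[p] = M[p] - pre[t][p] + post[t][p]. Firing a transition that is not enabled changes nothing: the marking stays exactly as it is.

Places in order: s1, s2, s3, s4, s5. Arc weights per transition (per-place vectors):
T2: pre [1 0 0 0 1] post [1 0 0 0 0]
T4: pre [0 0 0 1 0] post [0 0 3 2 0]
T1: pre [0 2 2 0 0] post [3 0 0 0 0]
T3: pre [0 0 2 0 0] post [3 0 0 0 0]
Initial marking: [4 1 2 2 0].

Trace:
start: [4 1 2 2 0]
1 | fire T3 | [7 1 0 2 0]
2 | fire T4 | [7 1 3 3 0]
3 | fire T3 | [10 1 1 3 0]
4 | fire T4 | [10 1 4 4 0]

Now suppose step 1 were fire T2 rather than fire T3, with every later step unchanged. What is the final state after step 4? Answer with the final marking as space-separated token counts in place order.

(re-executing from step 1 with the substitution; state before step 1: [4 1 2 2 0])
1 | fire T2 | [4 1 2 2 0]
2 | fire T4 | [4 1 5 3 0]
3 | fire T3 | [7 1 3 3 0]
4 | fire T4 | [7 1 6 4 0]

7 1 6 4 0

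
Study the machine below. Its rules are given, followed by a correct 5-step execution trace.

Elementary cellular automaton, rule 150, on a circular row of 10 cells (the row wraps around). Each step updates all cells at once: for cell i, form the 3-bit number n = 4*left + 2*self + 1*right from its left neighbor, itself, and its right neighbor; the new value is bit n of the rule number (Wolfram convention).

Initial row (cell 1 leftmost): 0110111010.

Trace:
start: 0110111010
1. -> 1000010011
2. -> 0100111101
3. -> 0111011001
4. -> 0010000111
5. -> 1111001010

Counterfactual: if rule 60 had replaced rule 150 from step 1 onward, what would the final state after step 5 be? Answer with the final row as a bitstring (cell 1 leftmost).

(re-executing steps 1..5 under rule 60; state before step 1: 0110111010)
1. -> 0101100111
2. -> 1111010100
3. -> 1000111110
4. -> 1100100001
5. -> 0010110001

0010110001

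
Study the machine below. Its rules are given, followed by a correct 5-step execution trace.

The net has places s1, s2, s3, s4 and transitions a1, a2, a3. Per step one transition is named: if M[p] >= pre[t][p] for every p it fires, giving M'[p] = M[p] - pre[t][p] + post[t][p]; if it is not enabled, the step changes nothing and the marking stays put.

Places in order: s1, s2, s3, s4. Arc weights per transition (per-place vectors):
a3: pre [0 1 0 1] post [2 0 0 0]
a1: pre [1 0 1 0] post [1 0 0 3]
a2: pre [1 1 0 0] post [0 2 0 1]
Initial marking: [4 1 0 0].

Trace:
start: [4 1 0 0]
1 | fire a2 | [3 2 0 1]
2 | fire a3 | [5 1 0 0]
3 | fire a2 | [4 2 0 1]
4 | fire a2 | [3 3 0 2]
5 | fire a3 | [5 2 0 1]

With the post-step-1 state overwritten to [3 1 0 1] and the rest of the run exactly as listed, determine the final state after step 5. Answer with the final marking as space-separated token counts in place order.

5 0 0 0

state after step 1 := [3 1 0 1]
2 | fire a3 | [5 0 0 0]
3 | fire a2 | [5 0 0 0]
4 | fire a2 | [5 0 0 0]
5 | fire a3 | [5 0 0 0]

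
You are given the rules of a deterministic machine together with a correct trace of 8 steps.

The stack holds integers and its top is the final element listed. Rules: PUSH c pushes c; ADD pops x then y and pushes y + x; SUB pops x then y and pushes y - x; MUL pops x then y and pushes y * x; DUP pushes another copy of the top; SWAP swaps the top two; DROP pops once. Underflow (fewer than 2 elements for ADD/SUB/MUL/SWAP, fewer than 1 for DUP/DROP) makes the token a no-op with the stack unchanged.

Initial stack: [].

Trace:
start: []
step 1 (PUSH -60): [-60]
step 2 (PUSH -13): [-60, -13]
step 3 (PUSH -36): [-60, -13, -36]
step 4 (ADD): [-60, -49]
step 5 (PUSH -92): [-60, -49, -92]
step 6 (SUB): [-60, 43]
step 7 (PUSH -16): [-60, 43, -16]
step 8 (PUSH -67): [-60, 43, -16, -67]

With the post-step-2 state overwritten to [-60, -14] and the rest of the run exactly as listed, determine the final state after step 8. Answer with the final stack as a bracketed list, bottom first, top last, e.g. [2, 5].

[-60, 42, -16, -67]

state after step 2 := [-60, -14]
step 3 (PUSH -36): [-60, -14, -36]
step 4 (ADD): [-60, -50]
step 5 (PUSH -92): [-60, -50, -92]
step 6 (SUB): [-60, 42]
step 7 (PUSH -16): [-60, 42, -16]
step 8 (PUSH -67): [-60, 42, -16, -67]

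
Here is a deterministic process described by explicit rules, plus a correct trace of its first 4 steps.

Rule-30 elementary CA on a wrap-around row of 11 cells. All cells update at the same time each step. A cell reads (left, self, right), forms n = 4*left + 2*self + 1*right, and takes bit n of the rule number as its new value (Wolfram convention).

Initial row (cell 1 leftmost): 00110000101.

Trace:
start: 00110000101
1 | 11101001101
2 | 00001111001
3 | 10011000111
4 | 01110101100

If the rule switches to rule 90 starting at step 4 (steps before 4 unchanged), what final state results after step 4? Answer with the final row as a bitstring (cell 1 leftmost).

(re-executing step 4 under rule 90; state before step 4: 10011000111)
4 | 11111101100

11111101100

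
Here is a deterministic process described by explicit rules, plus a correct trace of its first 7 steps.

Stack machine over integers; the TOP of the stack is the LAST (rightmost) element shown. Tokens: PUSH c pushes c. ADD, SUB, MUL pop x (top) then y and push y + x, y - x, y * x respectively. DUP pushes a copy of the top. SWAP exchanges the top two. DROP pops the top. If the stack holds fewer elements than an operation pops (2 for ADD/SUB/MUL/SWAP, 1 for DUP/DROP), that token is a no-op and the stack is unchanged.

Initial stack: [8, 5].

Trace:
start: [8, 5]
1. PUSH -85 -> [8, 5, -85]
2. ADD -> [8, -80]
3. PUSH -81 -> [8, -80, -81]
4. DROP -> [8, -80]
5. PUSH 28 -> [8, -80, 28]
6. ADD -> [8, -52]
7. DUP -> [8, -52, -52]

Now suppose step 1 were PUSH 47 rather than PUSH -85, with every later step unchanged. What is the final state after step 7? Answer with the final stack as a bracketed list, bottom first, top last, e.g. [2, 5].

[8, 80, 80]

(re-executing from step 1 with the substitution; state before step 1: [8, 5])
1. PUSH 47 -> [8, 5, 47]
2. ADD -> [8, 52]
3. PUSH -81 -> [8, 52, -81]
4. DROP -> [8, 52]
5. PUSH 28 -> [8, 52, 28]
6. ADD -> [8, 80]
7. DUP -> [8, 80, 80]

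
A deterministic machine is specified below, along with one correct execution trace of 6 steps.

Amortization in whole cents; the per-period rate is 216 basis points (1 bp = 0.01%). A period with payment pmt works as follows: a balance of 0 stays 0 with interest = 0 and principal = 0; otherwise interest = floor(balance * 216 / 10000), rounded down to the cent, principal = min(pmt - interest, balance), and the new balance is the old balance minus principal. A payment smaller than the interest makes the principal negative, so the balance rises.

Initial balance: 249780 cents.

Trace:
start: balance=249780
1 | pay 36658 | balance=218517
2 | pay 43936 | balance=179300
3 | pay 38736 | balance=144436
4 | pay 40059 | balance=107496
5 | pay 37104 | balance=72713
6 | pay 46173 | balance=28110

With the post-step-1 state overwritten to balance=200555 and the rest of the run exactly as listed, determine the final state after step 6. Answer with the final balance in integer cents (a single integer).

8124

state after step 1 := balance=200555
2 | pay 43936 | balance=160950
3 | pay 38736 | balance=125690
4 | pay 40059 | balance=88345
5 | pay 37104 | balance=53149
6 | pay 46173 | balance=8124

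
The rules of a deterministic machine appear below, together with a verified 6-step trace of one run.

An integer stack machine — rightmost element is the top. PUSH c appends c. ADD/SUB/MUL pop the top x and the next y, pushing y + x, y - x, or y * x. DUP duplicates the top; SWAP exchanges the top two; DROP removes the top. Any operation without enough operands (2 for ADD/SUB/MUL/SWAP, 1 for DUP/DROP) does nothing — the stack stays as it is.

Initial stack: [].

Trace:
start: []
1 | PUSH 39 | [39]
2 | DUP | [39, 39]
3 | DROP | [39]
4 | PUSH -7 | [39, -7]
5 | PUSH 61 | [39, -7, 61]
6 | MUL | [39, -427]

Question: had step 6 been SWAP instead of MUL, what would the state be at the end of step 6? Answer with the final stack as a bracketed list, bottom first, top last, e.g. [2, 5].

[39, 61, -7]

(re-executing from step 6 with the substitution; state before step 6: [39, -7, 61])
6 | SWAP | [39, 61, -7]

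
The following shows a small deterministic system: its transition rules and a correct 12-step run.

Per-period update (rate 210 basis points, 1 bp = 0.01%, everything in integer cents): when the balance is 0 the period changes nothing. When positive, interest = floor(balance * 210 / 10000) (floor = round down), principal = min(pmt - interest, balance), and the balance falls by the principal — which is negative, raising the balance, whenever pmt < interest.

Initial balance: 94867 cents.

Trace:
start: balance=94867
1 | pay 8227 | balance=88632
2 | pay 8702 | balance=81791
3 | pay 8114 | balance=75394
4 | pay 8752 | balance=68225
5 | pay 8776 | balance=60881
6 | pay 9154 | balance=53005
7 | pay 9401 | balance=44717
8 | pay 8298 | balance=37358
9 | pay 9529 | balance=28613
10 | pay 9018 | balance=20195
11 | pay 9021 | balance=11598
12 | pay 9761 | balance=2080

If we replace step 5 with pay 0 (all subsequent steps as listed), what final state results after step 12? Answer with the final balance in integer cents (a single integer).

12230

(re-executing from step 5 with the substitution; state before step 5: balance=68225)
5 | pay 0 | balance=69657
6 | pay 9154 | balance=61965
7 | pay 9401 | balance=53865
8 | pay 8298 | balance=46698
9 | pay 9529 | balance=38149
10 | pay 9018 | balance=29932
11 | pay 9021 | balance=21539
12 | pay 9761 | balance=12230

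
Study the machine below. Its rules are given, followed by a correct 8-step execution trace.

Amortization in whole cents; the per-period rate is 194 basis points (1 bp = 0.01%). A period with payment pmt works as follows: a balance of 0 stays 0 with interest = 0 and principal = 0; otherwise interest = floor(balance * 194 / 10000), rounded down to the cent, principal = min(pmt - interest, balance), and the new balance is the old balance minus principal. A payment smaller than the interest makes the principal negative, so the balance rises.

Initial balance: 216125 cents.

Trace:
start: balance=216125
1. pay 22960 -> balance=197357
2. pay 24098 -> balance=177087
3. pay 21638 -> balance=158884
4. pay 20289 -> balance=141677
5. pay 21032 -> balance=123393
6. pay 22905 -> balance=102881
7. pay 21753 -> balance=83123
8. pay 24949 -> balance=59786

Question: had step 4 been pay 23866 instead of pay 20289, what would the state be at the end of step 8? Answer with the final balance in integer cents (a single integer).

55925

(re-executing from step 4 with the substitution; state before step 4: balance=158884)
4. pay 23866 -> balance=138100
5. pay 21032 -> balance=119747
6. pay 22905 -> balance=99165
7. pay 21753 -> balance=79335
8. pay 24949 -> balance=55925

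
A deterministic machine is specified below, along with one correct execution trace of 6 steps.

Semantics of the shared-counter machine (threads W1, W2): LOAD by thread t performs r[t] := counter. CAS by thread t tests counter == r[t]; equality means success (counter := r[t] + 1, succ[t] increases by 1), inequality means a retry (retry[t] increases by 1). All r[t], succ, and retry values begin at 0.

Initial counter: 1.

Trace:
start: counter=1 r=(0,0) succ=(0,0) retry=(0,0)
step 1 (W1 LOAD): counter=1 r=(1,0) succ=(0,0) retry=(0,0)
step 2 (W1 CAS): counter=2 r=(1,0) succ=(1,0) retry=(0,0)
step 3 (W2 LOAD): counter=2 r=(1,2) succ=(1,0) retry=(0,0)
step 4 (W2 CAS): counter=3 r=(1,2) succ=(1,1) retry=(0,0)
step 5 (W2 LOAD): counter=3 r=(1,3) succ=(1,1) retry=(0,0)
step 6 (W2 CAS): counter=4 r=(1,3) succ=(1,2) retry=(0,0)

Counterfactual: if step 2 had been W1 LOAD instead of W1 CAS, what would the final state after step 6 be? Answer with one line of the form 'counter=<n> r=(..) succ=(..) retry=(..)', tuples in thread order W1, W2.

(re-executing from step 2 with the substitution; state before step 2: counter=1 r=(1,0) succ=(0,0) retry=(0,0))
step 2 (W1 LOAD): counter=1 r=(1,0) succ=(0,0) retry=(0,0)
step 3 (W2 LOAD): counter=1 r=(1,1) succ=(0,0) retry=(0,0)
step 4 (W2 CAS): counter=2 r=(1,1) succ=(0,1) retry=(0,0)
step 5 (W2 LOAD): counter=2 r=(1,2) succ=(0,1) retry=(0,0)
step 6 (W2 CAS): counter=3 r=(1,2) succ=(0,2) retry=(0,0)

counter=3 r=(1,2) succ=(0,2) retry=(0,0)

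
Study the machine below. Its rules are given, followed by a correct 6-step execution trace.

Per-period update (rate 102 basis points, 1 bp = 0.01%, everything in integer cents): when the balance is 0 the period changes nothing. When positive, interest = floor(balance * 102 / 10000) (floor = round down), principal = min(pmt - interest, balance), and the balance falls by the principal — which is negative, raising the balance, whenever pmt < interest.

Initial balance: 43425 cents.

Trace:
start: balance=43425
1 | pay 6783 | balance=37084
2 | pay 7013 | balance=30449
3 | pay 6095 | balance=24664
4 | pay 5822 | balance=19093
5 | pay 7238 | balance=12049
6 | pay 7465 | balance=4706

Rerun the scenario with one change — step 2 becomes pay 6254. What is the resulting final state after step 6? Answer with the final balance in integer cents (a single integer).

5497

(re-executing from step 2 with the substitution; state before step 2: balance=37084)
2 | pay 6254 | balance=31208
3 | pay 6095 | balance=25431
4 | pay 5822 | balance=19868
5 | pay 7238 | balance=12832
6 | pay 7465 | balance=5497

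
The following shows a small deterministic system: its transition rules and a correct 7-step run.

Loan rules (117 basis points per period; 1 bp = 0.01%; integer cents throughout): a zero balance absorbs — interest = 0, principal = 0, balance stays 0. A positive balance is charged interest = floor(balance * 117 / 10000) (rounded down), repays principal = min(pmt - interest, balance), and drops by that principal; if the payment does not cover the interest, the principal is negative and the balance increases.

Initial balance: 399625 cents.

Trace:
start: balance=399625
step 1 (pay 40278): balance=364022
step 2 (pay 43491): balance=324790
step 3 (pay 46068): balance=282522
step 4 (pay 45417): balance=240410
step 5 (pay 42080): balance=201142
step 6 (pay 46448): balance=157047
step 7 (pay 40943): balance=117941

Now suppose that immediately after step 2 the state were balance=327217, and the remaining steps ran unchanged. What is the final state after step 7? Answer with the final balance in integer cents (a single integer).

state after step 2 := balance=327217
step 3 (pay 46068): balance=284977
step 4 (pay 45417): balance=242894
step 5 (pay 42080): balance=203655
step 6 (pay 46448): balance=159589
step 7 (pay 40943): balance=120513

120513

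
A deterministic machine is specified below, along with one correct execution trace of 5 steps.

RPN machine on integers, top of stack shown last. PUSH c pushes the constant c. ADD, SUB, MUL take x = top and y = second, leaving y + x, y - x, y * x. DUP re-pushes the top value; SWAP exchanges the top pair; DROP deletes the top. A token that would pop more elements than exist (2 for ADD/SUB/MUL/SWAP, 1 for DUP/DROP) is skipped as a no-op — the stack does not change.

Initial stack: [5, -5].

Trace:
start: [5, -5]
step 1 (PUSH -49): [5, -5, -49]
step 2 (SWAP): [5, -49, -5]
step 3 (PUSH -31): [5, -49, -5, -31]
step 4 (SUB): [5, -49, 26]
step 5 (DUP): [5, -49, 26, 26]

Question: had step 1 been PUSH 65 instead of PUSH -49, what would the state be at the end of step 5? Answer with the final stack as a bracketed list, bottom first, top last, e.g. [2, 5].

[5, 65, 26, 26]

(re-executing from step 1 with the substitution; state before step 1: [5, -5])
step 1 (PUSH 65): [5, -5, 65]
step 2 (SWAP): [5, 65, -5]
step 3 (PUSH -31): [5, 65, -5, -31]
step 4 (SUB): [5, 65, 26]
step 5 (DUP): [5, 65, 26, 26]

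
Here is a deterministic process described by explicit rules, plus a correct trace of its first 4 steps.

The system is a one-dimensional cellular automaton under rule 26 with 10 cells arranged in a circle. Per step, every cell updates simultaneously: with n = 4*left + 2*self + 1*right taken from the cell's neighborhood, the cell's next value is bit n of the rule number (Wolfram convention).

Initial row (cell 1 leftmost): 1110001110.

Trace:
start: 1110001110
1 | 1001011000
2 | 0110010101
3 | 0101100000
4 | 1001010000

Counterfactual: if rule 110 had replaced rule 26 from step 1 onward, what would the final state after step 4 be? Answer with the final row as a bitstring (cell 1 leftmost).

1110100110

(re-executing steps 1..4 under rule 110; state before step 1: 1110001110)
1 | 1010011011
2 | 1110111110
3 | 1011100011
4 | 1110100110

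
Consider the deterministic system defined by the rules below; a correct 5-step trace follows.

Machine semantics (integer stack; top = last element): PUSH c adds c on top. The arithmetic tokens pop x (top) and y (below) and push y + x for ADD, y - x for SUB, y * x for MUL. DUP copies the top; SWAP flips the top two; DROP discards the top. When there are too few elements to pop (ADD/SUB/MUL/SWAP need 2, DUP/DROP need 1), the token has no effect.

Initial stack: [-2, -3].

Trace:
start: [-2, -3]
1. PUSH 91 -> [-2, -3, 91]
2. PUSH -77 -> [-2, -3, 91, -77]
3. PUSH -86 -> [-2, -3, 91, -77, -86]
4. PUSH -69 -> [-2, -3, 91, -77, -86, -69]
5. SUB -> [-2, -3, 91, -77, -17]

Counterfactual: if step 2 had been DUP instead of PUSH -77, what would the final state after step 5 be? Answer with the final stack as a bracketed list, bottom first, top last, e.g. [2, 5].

(re-executing from step 2 with the substitution; state before step 2: [-2, -3, 91])
2. DUP -> [-2, -3, 91, 91]
3. PUSH -86 -> [-2, -3, 91, 91, -86]
4. PUSH -69 -> [-2, -3, 91, 91, -86, -69]
5. SUB -> [-2, -3, 91, 91, -17]

[-2, -3, 91, 91, -17]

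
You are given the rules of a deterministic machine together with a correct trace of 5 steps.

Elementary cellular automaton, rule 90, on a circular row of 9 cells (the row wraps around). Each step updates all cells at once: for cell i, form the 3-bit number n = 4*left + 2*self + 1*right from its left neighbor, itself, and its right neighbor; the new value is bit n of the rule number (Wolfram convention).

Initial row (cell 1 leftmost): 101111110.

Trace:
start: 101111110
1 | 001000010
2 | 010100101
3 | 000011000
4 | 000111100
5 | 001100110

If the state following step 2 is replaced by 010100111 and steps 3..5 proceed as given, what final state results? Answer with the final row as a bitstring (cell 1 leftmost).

state after step 2 := 010100111
3 | 000011101
4 | 100110100
5 | 011110011

011110011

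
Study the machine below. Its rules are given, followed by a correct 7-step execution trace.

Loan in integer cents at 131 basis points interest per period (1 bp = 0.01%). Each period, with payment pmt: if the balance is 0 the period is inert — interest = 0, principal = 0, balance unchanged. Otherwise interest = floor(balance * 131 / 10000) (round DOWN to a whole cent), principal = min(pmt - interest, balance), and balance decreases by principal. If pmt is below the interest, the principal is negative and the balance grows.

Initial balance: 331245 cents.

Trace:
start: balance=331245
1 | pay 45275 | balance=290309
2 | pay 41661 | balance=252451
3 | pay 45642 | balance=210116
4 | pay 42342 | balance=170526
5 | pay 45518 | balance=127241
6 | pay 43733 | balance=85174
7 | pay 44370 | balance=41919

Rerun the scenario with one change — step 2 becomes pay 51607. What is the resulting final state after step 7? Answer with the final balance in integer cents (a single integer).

31305

(re-executing from step 2 with the substitution; state before step 2: balance=290309)
2 | pay 51607 | balance=242505
3 | pay 45642 | balance=200039
4 | pay 42342 | balance=160317
5 | pay 45518 | balance=116899
6 | pay 43733 | balance=74697
7 | pay 44370 | balance=31305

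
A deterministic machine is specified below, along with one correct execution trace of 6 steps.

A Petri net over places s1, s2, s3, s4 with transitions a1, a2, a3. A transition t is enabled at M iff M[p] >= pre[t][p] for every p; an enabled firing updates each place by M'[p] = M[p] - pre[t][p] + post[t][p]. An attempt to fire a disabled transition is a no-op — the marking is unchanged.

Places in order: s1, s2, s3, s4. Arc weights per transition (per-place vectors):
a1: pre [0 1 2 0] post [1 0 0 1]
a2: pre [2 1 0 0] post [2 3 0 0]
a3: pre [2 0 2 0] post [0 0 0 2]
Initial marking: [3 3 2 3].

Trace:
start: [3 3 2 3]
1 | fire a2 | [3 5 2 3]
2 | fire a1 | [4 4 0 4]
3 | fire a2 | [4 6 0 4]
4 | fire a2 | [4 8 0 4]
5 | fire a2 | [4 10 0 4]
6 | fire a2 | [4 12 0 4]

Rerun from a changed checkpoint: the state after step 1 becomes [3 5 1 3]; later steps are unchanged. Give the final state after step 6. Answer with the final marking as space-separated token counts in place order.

state after step 1 := [3 5 1 3]
2 | fire a1 | [3 5 1 3]
3 | fire a2 | [3 7 1 3]
4 | fire a2 | [3 9 1 3]
5 | fire a2 | [3 11 1 3]
6 | fire a2 | [3 13 1 3]

3 13 1 3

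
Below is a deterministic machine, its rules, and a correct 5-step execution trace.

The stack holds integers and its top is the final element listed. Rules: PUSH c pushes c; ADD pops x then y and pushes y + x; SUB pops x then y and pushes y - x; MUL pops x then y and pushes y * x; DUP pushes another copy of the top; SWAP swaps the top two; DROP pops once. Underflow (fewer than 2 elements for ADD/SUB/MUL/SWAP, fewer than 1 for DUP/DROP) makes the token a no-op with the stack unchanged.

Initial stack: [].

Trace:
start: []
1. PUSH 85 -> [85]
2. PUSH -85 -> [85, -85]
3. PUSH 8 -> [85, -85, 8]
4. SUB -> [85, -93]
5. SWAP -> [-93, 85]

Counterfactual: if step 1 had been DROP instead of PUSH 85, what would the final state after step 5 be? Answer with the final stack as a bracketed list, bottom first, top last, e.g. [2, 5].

[-93]

(re-executing from step 1 with the substitution; state before step 1: [])
1. DROP -> []
2. PUSH -85 -> [-85]
3. PUSH 8 -> [-85, 8]
4. SUB -> [-93]
5. SWAP -> [-93]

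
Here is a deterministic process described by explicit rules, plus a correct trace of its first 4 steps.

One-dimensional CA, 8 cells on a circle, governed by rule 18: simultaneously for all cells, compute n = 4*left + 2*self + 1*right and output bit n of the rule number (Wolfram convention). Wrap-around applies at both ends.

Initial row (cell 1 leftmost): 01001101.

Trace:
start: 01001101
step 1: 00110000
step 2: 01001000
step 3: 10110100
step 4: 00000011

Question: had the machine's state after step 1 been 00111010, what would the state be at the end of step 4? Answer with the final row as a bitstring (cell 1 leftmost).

state after step 1 := 00111010
step 2: 01000001
step 3: 00100010
step 4: 01010101

01010101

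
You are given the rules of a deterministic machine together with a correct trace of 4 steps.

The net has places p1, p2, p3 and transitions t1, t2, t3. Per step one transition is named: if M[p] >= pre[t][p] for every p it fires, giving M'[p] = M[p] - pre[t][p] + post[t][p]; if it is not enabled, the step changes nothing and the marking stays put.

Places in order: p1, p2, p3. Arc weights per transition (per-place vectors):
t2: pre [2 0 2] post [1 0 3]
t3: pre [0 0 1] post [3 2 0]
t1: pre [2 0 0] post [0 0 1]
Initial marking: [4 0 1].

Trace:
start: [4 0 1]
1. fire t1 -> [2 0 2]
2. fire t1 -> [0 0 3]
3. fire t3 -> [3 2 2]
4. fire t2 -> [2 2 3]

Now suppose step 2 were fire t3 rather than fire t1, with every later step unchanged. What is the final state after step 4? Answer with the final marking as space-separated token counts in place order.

(re-executing from step 2 with the substitution; state before step 2: [2 0 2])
2. fire t3 -> [5 2 1]
3. fire t3 -> [8 4 0]
4. fire t2 -> [8 4 0]

8 4 0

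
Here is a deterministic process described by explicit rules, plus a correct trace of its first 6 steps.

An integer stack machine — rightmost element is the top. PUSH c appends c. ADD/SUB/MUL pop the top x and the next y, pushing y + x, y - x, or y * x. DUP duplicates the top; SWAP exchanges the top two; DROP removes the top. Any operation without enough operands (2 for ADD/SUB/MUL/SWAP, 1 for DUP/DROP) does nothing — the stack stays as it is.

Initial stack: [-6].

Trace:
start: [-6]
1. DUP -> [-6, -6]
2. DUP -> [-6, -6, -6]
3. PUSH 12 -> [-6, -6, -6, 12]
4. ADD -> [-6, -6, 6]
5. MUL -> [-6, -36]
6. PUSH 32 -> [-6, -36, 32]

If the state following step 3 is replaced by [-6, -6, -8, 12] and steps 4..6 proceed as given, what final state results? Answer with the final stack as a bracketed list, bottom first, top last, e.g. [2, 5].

state after step 3 := [-6, -6, -8, 12]
4. ADD -> [-6, -6, 4]
5. MUL -> [-6, -24]
6. PUSH 32 -> [-6, -24, 32]

[-6, -24, 32]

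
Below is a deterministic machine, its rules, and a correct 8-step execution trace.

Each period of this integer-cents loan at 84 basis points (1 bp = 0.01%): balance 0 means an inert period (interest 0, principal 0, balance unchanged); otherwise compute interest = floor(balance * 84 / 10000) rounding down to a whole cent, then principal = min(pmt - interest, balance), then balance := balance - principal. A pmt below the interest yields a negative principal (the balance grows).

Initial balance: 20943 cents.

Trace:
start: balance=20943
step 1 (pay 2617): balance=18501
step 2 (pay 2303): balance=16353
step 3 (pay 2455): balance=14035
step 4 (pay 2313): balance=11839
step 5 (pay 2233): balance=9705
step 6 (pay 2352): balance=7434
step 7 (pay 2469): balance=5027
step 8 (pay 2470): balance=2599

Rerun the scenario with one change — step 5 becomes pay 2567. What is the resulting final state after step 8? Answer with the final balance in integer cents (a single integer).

(re-executing from step 5 with the substitution; state before step 5: balance=11839)
step 5 (pay 2567): balance=9371
step 6 (pay 2352): balance=7097
step 7 (pay 2469): balance=4687
step 8 (pay 2470): balance=2256

2256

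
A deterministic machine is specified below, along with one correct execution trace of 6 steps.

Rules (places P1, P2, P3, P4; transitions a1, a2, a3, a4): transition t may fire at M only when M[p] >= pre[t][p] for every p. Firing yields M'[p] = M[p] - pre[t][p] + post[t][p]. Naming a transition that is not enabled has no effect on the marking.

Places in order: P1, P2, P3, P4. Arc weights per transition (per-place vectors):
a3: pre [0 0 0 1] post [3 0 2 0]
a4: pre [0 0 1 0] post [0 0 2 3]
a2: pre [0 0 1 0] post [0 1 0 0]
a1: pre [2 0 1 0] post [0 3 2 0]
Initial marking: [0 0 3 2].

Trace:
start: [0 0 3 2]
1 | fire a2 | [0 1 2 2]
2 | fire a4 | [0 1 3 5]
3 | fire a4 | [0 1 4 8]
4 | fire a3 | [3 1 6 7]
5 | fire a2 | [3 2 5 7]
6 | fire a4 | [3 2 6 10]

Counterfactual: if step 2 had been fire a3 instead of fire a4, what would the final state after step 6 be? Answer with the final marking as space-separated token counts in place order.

(re-executing from step 2 with the substitution; state before step 2: [0 1 2 2])
2 | fire a3 | [3 1 4 1]
3 | fire a4 | [3 1 5 4]
4 | fire a3 | [6 1 7 3]
5 | fire a2 | [6 2 6 3]
6 | fire a4 | [6 2 7 6]

6 2 7 6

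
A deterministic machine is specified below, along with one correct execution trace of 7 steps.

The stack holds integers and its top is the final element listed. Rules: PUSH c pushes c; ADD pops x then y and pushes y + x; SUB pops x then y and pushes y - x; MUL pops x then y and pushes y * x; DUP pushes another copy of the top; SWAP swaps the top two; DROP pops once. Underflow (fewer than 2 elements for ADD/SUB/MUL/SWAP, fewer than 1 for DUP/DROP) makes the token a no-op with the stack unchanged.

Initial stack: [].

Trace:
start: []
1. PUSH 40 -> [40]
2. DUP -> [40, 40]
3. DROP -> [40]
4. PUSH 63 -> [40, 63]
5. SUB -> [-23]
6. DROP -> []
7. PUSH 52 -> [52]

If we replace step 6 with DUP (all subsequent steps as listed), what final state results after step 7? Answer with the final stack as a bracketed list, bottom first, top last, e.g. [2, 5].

(re-executing from step 6 with the substitution; state before step 6: [-23])
6. DUP -> [-23, -23]
7. PUSH 52 -> [-23, -23, 52]

[-23, -23, 52]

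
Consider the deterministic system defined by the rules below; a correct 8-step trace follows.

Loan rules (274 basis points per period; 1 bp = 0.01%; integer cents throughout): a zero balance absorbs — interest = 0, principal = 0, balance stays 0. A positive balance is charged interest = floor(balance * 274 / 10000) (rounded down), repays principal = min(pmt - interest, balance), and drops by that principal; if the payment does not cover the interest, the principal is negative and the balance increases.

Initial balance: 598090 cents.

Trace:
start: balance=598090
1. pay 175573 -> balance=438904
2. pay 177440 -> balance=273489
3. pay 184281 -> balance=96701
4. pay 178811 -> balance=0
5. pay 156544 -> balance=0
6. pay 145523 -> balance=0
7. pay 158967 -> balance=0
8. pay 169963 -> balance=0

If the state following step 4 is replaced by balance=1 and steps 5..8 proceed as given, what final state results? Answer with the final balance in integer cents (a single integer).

state after step 4 := balance=1
5. pay 156544 -> balance=0
6. pay 145523 -> balance=0
7. pay 158967 -> balance=0
8. pay 169963 -> balance=0

0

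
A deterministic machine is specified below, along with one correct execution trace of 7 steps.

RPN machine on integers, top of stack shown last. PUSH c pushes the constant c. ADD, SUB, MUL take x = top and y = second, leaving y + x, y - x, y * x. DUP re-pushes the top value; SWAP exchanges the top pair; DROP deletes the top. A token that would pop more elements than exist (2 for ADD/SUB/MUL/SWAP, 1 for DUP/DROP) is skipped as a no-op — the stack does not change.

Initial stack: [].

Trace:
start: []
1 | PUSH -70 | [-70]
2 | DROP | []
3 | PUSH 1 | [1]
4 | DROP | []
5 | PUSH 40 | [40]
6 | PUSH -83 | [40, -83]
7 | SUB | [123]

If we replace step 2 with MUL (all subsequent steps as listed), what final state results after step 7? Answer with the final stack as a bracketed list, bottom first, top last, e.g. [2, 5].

(re-executing from step 2 with the substitution; state before step 2: [-70])
2 | MUL | [-70]
3 | PUSH 1 | [-70, 1]
4 | DROP | [-70]
5 | PUSH 40 | [-70, 40]
6 | PUSH -83 | [-70, 40, -83]
7 | SUB | [-70, 123]

[-70, 123]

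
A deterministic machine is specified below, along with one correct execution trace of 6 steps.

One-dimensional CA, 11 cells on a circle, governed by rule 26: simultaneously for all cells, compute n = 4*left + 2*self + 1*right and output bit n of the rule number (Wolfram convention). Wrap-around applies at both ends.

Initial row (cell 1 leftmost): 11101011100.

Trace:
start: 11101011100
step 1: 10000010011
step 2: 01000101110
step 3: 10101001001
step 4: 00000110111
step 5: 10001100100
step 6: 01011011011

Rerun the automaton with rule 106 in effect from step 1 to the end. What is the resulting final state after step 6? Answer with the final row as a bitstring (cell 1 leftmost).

(re-executing steps 1..6 under rule 106; state before step 1: 11101011100)
step 1: 10110110101
step 2: 11111111011
step 3: 00000001110
step 4: 00000011010
step 5: 00000111100
step 6: 00001100100

00001100100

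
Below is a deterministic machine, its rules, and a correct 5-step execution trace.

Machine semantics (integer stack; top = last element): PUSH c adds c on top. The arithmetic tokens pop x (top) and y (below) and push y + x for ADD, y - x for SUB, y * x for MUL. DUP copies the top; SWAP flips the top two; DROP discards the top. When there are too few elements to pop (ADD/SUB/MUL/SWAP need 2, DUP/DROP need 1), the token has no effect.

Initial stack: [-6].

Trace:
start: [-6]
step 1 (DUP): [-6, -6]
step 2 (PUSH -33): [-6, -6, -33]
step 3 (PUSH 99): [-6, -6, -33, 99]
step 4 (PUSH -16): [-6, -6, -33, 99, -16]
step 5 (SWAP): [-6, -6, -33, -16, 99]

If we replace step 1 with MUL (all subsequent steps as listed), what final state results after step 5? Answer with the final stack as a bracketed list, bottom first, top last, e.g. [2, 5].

(re-executing from step 1 with the substitution; state before step 1: [-6])
step 1 (MUL): [-6]
step 2 (PUSH -33): [-6, -33]
step 3 (PUSH 99): [-6, -33, 99]
step 4 (PUSH -16): [-6, -33, 99, -16]
step 5 (SWAP): [-6, -33, -16, 99]

[-6, -33, -16, 99]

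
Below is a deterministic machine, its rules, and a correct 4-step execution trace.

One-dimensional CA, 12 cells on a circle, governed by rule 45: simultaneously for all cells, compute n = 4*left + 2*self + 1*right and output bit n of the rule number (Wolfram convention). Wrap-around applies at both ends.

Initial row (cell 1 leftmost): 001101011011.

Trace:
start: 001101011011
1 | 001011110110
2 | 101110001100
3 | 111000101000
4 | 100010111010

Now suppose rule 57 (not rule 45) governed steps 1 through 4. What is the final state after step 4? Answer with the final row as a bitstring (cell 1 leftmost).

010110110101

(re-executing steps 1..4 under rule 57; state before step 1: 001101011011)
1 | 101010110110
2 | 010101101101
3 | 101011011010
4 | 010110110101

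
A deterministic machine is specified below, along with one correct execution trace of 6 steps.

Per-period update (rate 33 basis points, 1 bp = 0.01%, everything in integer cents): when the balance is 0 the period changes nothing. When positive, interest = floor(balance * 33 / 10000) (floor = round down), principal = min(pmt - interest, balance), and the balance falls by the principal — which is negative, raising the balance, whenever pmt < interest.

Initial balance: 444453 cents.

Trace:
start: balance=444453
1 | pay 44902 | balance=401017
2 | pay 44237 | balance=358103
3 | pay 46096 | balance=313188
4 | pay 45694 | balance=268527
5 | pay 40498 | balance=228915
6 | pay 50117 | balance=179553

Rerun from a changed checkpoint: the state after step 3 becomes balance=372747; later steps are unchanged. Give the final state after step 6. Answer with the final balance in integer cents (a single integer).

state after step 3 := balance=372747
4 | pay 45694 | balance=328283
5 | pay 40498 | balance=288868
6 | pay 50117 | balance=239704

239704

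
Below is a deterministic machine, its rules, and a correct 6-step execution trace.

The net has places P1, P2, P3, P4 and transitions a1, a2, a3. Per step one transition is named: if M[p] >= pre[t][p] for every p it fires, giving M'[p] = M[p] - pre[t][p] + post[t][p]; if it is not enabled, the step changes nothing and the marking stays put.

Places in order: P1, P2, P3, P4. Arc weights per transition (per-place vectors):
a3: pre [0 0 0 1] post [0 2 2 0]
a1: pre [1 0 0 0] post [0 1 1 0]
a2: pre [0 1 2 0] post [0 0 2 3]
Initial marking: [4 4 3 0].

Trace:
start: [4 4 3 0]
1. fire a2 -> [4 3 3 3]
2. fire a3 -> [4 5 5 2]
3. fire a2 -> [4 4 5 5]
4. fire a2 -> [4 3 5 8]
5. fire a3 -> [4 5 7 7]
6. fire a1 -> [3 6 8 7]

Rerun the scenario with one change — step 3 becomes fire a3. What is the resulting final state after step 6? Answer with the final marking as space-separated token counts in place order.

3 9 10 3

(re-executing from step 3 with the substitution; state before step 3: [4 5 5 2])
3. fire a3 -> [4 7 7 1]
4. fire a2 -> [4 6 7 4]
5. fire a3 -> [4 8 9 3]
6. fire a1 -> [3 9 10 3]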